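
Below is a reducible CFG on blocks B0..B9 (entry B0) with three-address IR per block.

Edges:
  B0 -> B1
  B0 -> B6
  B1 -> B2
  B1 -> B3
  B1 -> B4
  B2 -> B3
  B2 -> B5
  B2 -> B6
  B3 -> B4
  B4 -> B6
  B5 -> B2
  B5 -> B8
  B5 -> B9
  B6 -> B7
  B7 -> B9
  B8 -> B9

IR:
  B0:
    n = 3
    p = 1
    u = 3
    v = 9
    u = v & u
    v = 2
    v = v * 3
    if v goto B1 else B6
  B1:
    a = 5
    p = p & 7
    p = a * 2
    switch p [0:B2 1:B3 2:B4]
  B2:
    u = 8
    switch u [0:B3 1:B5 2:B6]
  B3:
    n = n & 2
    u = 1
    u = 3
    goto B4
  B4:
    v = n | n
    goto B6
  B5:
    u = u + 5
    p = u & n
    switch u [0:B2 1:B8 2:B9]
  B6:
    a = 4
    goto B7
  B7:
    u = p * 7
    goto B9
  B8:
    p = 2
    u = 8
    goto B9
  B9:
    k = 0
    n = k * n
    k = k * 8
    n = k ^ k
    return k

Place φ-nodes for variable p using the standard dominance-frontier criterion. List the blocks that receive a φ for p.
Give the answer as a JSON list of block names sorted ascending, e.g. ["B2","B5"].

Answer: ["B2", "B3", "B4", "B6", "B9"]

Analysis:
idom tree: B1←B0 B2←B1 B3←B1 B4←B1 B5←B2 B6←B0 B7←B6 B8←B5 B9←B0
Dom at joins:
  B2: preds {B1,B5}: {B0,B1} ∩ {B0,B1,B2,B5} = {B0,B1}; idom=B1
  B3: preds {B1,B2}: {B0,B1} ∩ {B0,B1,B2} = {B0,B1}; idom=B1
  B4: preds {B1,B3}: {B0,B1} ∩ {B0,B1,B3} = {B0,B1}; idom=B1
  B6: preds {B0,B2,B4}: {B0} ∩ {B0,B1,B2} ∩ {B0,B1,B4} = {B0}; idom=B0
  B9: preds {B5,B7,B8}: {B0,B1,B2,B5} ∩ {B0,B6,B7} ∩ {B0,B1,B2,B5,B8} = {B0}; idom=B0

Frontier:
  join B2 pred B1: · stop@B1
  join B2 pred B5: B5→B2 stop@B1
  join B3 pred B1: · stop@B1
  join B3 pred B2: B2 stop@B1
  join B4 pred B1: · stop@B1
  join B4 pred B3: B3 stop@B1
  join B6 pred B0: · stop@B0
  join B6 pred B2: B2→B1 stop@B0
  join B6 pred B4: B4→B1 stop@B0
  join B9 pred B5: B5→B2→B1 stop@B0
  join B9 pred B7: B7→B6 stop@B0
  join B9 pred B8: B8→B5→B2→B1 stop@B0
  DF(B0)=∅
  DF(B1)={B6,B9}
  DF(B2)={B2,B3,B6,B9}
  DF(B3)={B4}
  DF(B4)={B6}
  DF(B5)={B2,B9}
  DF(B6)={B9}
  DF(B7)={B9}
  DF(B8)={B9}
  DF(B9)=∅

φ for p: defs {B0,B1,B5,B8}
  DF⁺ = {B2,B3,B4,B6,B9}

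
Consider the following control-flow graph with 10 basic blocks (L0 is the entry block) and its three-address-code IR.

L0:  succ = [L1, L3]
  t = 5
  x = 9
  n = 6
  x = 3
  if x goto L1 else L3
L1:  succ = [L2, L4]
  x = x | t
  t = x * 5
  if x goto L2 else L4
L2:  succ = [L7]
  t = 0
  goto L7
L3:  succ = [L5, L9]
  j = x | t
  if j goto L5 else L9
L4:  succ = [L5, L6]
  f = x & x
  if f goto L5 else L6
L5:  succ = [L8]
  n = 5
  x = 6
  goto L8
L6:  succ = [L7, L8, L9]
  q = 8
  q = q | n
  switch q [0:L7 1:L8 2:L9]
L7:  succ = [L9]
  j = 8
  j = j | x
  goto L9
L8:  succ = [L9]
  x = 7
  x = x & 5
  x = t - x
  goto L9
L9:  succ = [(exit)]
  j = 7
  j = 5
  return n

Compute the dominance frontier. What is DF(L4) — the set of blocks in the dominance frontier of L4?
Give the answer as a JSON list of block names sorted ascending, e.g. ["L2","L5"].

idom tree: L1←L0 L2←L1 L3←L0 L4←L1 L5←L0 L6←L4 L7←L1 L8←L0 L9←L0
Dom∩ at merges:
  L5: preds {L3,L4}: {L0,L3} ∩ {L0,L1,L4} = {L0}; idom=L0
  L7: preds {L2,L6}: {L0,L1,L2} ∩ {L0,L1,L4,L6} = {L0,L1}; idom=L1
  L8: preds {L5,L6}: {L0,L5} ∩ {L0,L1,L4,L6} = {L0}; idom=L0
  L9: preds {L3,L6,L7,L8}: {L0,L3} ∩ {L0,L1,L4,L6} ∩ {L0,L1,L7} ∩ {L0,L8} = {L0}; idom=L0

Frontier:
  join L5 pred L3: L3 stop@L0
  join L5 pred L4: L4→L1 stop@L0
  join L7 pred L2: L2 stop@L1
  join L7 pred L6: L6→L4 stop@L1
  join L8 pred L5: L5 stop@L0
  join L8 pred L6: L6→L4→L1 stop@L0
  join L9 pred L3: L3 stop@L0
  join L9 pred L6: L6→L4→L1 stop@L0
  join L9 pred L7: L7→L1 stop@L0
  join L9 pred L8: L8 stop@L0
  L0 → ∅
  L1 → {L5,L8,L9}
  L2 → {L7}
  L3 → {L5,L9}
  L4 → {L5,L7,L8,L9}
  L5 → {L8}
  L6 → {L7,L8,L9}
  L7 → {L9}
  L8 → {L9}
  L9 → ∅

DF(L4) = ["L5", "L7", "L8", "L9"]

Answer: ["L5", "L7", "L8", "L9"]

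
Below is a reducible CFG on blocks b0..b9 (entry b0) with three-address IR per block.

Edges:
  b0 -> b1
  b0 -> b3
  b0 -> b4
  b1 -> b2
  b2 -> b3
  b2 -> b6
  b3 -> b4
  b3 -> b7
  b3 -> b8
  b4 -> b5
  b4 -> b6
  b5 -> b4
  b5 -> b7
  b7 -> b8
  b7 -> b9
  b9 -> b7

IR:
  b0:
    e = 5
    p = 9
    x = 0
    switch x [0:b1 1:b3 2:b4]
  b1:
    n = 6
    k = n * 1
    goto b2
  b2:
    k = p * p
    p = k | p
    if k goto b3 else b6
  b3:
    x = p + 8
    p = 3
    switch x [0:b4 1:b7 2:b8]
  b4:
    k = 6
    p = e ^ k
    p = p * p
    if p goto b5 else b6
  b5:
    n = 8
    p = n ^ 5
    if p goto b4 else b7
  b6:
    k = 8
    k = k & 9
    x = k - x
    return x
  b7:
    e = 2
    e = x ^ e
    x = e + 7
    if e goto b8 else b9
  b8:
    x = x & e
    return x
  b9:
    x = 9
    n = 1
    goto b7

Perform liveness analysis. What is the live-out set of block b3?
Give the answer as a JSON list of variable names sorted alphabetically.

Answer: ["e", "x"]

Working:
def/use:
  b0 def {e,p,x} use ∅
  b1 def {k,n} use ∅
  b2 def {k,p} use {p}
  b3 def {p,x} use {p}
  b4 def {k,p} use {e}
  b5 def {n,p} use ∅
  b6 def {k,x} use {x}
  b7 def {e,x} use {x}
  b8 def {x} use {e,x}
  b9 def {n,x} use ∅

Liveness:
  live b0: ∅→{e,p,x}
  live b1: {e,p,x}→{e,p,x}
  live b2: {e,p,x}→{e,p,x}
  live b3: {e,p}→{e,x}
  live b4: {e,x}→{e,x}
  live b5: {e,x}→{e,x}
  live b6: {x}→∅
  live b7: {x}→{e,x}
  live b8: {e,x}→∅
  live b9: ∅→{x}

live-out(b3) = ["e", "x"]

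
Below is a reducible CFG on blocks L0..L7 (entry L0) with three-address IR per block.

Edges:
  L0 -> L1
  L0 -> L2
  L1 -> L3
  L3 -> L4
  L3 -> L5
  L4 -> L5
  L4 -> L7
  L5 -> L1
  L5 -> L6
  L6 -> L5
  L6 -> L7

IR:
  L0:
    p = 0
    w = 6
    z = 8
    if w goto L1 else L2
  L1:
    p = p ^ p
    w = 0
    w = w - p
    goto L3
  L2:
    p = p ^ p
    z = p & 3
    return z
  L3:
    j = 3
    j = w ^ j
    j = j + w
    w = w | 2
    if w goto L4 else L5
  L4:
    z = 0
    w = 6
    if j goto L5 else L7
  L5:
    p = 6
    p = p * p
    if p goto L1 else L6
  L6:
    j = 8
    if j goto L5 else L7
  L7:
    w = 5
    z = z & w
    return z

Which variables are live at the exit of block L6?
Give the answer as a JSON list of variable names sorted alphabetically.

Answer: ["z"]

Working:
Per-block:
  L0: def={p,w,z} ue=∅
  L1: def={p,w} ue={p}
  L2: def={p,z} ue={p}
  L3: def={j,w} ue={w}
  L4: def={w,z} ue={j}
  L5: def={p} ue=∅
  L6: def={j} ue=∅
  L7: def={w,z} ue={z}

Liveness:
  L0: in=∅ out={p,z}
  L1: in={p,z} out={w,z}
  L2: in={p} out=∅
  L3: in={w,z} out={j,z}
  L4: in={j} out={z}
  L5: in={z} out={p,z}
  L6: in={z} out={z}
  L7: in={z} out=∅

live-out(L6) = ["z"]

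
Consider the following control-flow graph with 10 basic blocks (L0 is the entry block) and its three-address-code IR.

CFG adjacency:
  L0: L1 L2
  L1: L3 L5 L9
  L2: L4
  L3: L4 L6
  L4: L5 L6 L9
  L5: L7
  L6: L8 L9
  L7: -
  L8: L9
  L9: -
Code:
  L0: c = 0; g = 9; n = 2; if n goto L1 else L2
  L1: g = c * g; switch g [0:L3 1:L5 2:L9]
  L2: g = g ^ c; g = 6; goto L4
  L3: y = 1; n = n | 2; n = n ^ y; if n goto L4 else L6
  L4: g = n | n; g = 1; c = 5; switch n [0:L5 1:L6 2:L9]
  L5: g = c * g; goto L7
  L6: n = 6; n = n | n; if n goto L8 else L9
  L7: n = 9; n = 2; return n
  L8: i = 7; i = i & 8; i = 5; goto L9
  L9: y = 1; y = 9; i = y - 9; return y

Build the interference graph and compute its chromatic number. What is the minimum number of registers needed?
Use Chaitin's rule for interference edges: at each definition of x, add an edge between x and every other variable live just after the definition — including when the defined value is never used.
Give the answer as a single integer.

def/use:
  L0: def={c,g,n} ue=∅
  L1: def={g} ue={c,g}
  L2: def={g} ue={c,g}
  L3: def={n,y} ue={n}
  L4: def={c,g} ue={n}
  L5: def={g} ue={c,g}
  L6: def={n} ue=∅
  L7: def={n} ue=∅
  L8: def={i} ue=∅
  L9: def={i,y} ue=∅

Liveness:
  L0: in=∅ out={c,g,n}
  L1: in={c,g,n} out={c,g,n}
  L2: in={c,g,n} out={n}
  L3: in={n} out={n}
  L4: in={n} out={c,g}
  L5: in={c,g} out=∅
  L6: in=∅ out=∅
  L7: in=∅ out=∅
  L8: in=∅ out=∅
  L9: in=∅ out=∅

Interfere edges:
  c — {g,n}
  g — {c,n}
  i — {y}
  n — {c,g,y}
  y — {i,n}

Colouring:
  lower bound: {c,g,n} mutually conflict ⇒ χ ≥ 3
  assign c→r1 g→r2 i→r0 n→r0 y→r1 — no edge inside a register ⇒ χ ≤ 3
  χ = 3

Answer: 3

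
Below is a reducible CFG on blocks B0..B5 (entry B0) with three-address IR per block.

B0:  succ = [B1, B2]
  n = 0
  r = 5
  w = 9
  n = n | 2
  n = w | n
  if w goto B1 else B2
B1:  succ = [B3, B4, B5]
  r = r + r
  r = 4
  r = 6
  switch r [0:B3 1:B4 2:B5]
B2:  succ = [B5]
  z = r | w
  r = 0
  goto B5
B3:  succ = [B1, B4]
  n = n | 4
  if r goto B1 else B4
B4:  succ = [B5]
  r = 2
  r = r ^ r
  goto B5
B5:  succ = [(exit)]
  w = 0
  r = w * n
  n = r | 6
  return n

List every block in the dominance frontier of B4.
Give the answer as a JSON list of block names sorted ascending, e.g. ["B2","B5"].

Answer: ["B5"]

Derivation:
idom tree: B1←B0 B2←B0 B3←B1 B4←B1 B5←B0
Join-block Dom:
  B1: preds {B0,B3}: {B0} ∩ {B0,B1,B3} = {B0}; idom=B0
  B4: preds {B1,B3}: {B0,B1} ∩ {B0,B1,B3} = {B0,B1}; idom=B1
  B5: preds {B1,B2,B4}: {B0,B1} ∩ {B0,B2} ∩ {B0,B1,B4} = {B0}; idom=B0

Frontier:
  B1←B0: walk · to B0
  B1←B3: walk B3→B1 to B0
  B4←B1: walk · to B1
  B4←B3: walk B3 to B1
  B5←B1: walk B1 to B0
  B5←B2: walk B2 to B0
  B5←B4: walk B4→B1 to B0
  B0 → ∅
  B1 → {B1,B5}
  B2 → {B5}
  B3 → {B1,B4}
  B4 → {B5}
  B5 → ∅

DF(B4) = ["B5"]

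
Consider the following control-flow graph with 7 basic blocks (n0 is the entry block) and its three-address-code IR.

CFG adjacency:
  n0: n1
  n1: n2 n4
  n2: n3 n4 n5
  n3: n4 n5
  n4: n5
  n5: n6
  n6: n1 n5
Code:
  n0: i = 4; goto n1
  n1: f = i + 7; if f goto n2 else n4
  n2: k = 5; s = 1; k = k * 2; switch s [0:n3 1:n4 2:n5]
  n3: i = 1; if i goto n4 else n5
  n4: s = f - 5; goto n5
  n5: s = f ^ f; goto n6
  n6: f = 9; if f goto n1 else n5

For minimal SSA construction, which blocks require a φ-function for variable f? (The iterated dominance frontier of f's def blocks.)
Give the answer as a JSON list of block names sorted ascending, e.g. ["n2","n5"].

Answer: ["n1", "n5"]

Working:
idom tree: n1←n0 n2←n1 n3←n2 n4←n1 n5←n1 n6←n5
Join-block Dom:
  n1: preds {n0,n6}: {n0} ∩ {n0,n1,n5,n6} = {n0}; idom=n0
  n4: preds {n1,n2,n3}: {n0,n1} ∩ {n0,n1,n2} ∩ {n0,n1,n2,n3} = {n0,n1}; idom=n1
  n5: preds {n2,n3,n4,n6}: {n0,n1,n2} ∩ {n0,n1,n2,n3} ∩ {n0,n1,n4} ∩ {n0,n1,n5,n6} = {n0,n1}; idom=n1

DF walk-up:
  n1←n0: walk · to n0
  n1←n6: walk n6→n5→n1 to n0
  n4←n1: walk · to n1
  n4←n2: walk n2 to n1
  n4←n3: walk n3→n2 to n1
  n5←n2: walk n2 to n1
  n5←n3: walk n3→n2 to n1
  n5←n4: walk n4 to n1
  n5←n6: walk n6→n5 to n1
  DF(n0)=∅
  DF(n1)={n1}
  DF(n2)={n4,n5}
  DF(n3)={n4,n5}
  DF(n4)={n5}
  DF(n5)={n1,n5}
  DF(n6)={n1,n5}

φ for f: defs {n1,n6}
  DF⁺ = {n1,n5}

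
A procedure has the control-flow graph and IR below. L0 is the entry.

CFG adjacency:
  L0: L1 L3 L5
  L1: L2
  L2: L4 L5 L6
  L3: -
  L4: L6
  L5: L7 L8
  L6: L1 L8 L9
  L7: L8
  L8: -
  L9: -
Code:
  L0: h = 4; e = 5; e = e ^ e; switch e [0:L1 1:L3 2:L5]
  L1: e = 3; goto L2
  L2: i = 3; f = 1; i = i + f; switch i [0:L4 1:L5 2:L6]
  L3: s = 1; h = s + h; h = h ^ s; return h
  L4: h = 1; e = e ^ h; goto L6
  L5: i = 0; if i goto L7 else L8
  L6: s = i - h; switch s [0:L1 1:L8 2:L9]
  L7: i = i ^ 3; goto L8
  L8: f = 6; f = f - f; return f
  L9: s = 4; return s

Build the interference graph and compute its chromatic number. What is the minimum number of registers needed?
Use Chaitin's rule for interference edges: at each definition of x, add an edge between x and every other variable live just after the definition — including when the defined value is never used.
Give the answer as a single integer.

Block summaries:
  L0 def {e,h} use ∅
  L1 def {e} use ∅
  L2 def {f,i} use ∅
  L3 def {h,s} use {h}
  L4 def {e,h} use {e}
  L5 def {i} use ∅
  L6 def {s} use {h,i}
  L7 def {i} use {i}
  L8 def {f} use ∅
  L9 def {s} use ∅

Liveness:
  live L0: ∅→{h}
  live L1: {h}→{e,h}
  live L2: {e,h}→{e,h,i}
  live L3: {h}→∅
  live L4: {e,i}→{h,i}
  live L5: ∅→{i}
  live L6: {h,i}→{h}
  live L7: {i}→∅
  live L8: ∅→∅
  live L9: ∅→∅

Interfere edges:
  e: {f,h,i}
  f: {e,h,i}
  h: {e,f,i,s}
  i: {e,f,h}
  s: {h}

Registers:
  {e,f,h,i} pairwise interfere (4-clique) ⇒ χ ≥ 4
  4-colouring: R0={h}  R1={e,s}  R2={f}  R3={i}
  χ = 4

Answer: 4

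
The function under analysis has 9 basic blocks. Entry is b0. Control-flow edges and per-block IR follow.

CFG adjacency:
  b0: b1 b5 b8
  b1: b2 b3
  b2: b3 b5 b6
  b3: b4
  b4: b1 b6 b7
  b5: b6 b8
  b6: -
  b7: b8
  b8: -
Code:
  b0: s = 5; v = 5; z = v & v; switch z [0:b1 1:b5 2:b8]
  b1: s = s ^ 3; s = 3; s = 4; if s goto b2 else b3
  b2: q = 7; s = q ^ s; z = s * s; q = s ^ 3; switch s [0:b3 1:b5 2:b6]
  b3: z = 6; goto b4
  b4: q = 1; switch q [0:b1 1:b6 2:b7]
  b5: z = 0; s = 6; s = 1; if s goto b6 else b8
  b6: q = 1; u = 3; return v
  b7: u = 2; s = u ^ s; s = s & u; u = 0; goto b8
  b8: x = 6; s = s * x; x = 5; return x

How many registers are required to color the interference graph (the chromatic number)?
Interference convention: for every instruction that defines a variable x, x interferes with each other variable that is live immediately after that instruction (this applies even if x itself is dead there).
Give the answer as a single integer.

Block summaries:
  b0: def={s,v,z} ue=∅
  b1: def={s} ue={s}
  b2: def={q,s,z} ue={s}
  b3: def={z} ue=∅
  b4: def={q} ue=∅
  b5: def={s,z} ue=∅
  b6: def={q,u} ue={v}
  b7: def={s,u} ue={s}
  b8: def={s,x} ue={s}

Live sets:
  b0: in=∅ out={s,v}
  b1: in={s,v} out={s,v}
  b2: in={s,v} out={s,v}
  b3: in={s,v} out={s,v}
  b4: in={s,v} out={s,v}
  b5: in={v} out={s,v}
  b6: in={v} out=∅
  b7: in={s} out={s}
  b8: in={s} out=∅

Interfere edges:
  q↔{s,v}
  s↔{q,u,v,x,z}
  u↔{s,v}
  v↔{q,s,u,z}
  x↔{s}
  z↔{s,v}

Registers:
  {q,s,v} pairwise interfere (3-clique) ⇒ χ ≥ 3
  assign q→r2 s→r0 u→r2 v→r1 x→r1 z→r2 — no edge inside a register ⇒ χ ≤ 3
  χ = 3

Answer: 3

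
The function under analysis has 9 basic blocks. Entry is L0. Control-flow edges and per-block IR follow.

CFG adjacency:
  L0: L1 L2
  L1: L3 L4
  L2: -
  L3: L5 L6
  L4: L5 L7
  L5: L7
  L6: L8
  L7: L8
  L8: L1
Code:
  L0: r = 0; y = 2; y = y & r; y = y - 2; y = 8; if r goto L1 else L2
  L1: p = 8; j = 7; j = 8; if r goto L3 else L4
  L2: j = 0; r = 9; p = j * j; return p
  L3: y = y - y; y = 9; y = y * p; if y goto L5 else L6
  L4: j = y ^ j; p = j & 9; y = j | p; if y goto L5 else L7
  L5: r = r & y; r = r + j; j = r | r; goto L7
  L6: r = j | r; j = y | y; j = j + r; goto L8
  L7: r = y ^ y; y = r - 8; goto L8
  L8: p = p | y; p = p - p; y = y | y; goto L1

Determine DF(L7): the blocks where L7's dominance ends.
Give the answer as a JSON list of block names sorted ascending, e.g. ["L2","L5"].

idom tree: L1←L0 L2←L0 L3←L1 L4←L1 L5←L1 L6←L3 L7←L1 L8←L1
Dom∩ at merges:
  L1: preds {L0,L8}: {L0} ∩ {L0,L1,L8} = {L0}; idom=L0
  L5: preds {L3,L4}: {L0,L1,L3} ∩ {L0,L1,L4} = {L0,L1}; idom=L1
  L7: preds {L4,L5}: {L0,L1,L4} ∩ {L0,L1,L5} = {L0,L1}; idom=L1
  L8: preds {L6,L7}: {L0,L1,L3,L6} ∩ {L0,L1,L7} = {L0,L1}; idom=L1

DF walk-up:
  L1←L0: walk · to L0
  L1←L8: walk L8→L1 to L0
  L5←L3: walk L3 to L1
  L5←L4: walk L4 to L1
  L7←L4: walk L4 to L1
  L7←L5: walk L5 to L1
  L8←L6: walk L6→L3 to L1
  L8←L7: walk L7 to L1
  L0: DF=∅
  L1: DF={L1}
  L2: DF=∅
  L3: DF={L5,L8}
  L4: DF={L5,L7}
  L5: DF={L7}
  L6: DF={L8}
  L7: DF={L8}
  L8: DF={L1}

DF(L7) = ["L8"]

Answer: ["L8"]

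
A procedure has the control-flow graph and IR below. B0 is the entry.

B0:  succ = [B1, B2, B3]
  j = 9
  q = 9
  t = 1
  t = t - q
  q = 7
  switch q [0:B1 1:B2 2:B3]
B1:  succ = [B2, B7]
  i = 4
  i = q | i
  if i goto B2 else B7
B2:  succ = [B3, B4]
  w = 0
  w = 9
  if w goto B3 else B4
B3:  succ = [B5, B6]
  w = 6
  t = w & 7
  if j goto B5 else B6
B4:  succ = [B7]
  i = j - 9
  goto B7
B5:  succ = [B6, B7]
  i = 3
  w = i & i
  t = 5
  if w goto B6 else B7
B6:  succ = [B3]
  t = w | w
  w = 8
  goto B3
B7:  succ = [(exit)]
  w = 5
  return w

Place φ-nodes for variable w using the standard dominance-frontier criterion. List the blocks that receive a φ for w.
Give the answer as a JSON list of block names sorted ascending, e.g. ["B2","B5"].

Answer: ["B3", "B6", "B7"]

Derivation:
idom tree: B1←B0 B2←B0 B3←B0 B4←B2 B5←B3 B6←B3 B7←B0
Join-block Dom:
  B2: preds {B0,B1}: {B0} ∩ {B0,B1} = {B0}; idom=B0
  B3: preds {B0,B2,B6}: {B0} ∩ {B0,B2} ∩ {B0,B3,B6} = {B0}; idom=B0
  B6: preds {B3,B5}: {B0,B3} ∩ {B0,B3,B5} = {B0,B3}; idom=B3
  B7: preds {B1,B4,B5}: {B0,B1} ∩ {B0,B2,B4} ∩ {B0,B3,B5} = {B0}; idom=B0

DF walk-up:
  join B2 pred B0: · stop@B0
  join B2 pred B1: B1 stop@B0
  join B3 pred B0: · stop@B0
  join B3 pred B2: B2 stop@B0
  join B3 pred B6: B6→B3 stop@B0
  join B6 pred B3: · stop@B3
  join B6 pred B5: B5 stop@B3
  join B7 pred B1: B1 stop@B0
  join B7 pred B4: B4→B2 stop@B0
  join B7 pred B5: B5→B3 stop@B0
  DF(B0)=∅
  DF(B1)={B2,B7}
  DF(B2)={B3,B7}
  DF(B3)={B3,B7}
  DF(B4)={B7}
  DF(B5)={B6,B7}
  DF(B6)={B3}
  DF(B7)=∅

φ for w: defs {B2,B3,B5,B6,B7}
  DF⁺ = {B3,B6,B7}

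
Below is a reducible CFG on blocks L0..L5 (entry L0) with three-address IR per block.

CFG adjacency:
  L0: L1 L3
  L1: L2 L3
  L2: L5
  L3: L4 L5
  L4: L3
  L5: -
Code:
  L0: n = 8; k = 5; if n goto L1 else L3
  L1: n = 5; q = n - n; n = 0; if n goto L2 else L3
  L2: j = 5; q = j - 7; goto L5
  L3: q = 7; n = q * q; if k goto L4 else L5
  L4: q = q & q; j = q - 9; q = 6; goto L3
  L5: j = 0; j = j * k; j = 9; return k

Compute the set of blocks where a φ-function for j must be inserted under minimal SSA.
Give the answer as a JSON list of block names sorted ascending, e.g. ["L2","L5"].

Answer: ["L3", "L5"]

Analysis:
idom tree: L1←L0 L2←L1 L3←L0 L4←L3 L5←L0
Dom∩ at merges:
  L3: preds {L0,L1,L4}: {L0} ∩ {L0,L1} ∩ {L0,L3,L4} = {L0}; idom=L0
  L5: preds {L2,L3}: {L0,L1,L2} ∩ {L0,L3} = {L0}; idom=L0

DF walk-up:
  join L3 pred L0: · stop@L0
  join L3 pred L1: L1 stop@L0
  join L3 pred L4: L4→L3 stop@L0
  join L5 pred L2: L2→L1 stop@L0
  join L5 pred L3: L3 stop@L0
  L0: DF=∅
  L1: DF={L3,L5}
  L2: DF={L5}
  L3: DF={L3,L5}
  L4: DF={L3}
  L5: DF=∅

φ for j: defs {L2,L4,L5}
  DF⁺ = {L3,L5}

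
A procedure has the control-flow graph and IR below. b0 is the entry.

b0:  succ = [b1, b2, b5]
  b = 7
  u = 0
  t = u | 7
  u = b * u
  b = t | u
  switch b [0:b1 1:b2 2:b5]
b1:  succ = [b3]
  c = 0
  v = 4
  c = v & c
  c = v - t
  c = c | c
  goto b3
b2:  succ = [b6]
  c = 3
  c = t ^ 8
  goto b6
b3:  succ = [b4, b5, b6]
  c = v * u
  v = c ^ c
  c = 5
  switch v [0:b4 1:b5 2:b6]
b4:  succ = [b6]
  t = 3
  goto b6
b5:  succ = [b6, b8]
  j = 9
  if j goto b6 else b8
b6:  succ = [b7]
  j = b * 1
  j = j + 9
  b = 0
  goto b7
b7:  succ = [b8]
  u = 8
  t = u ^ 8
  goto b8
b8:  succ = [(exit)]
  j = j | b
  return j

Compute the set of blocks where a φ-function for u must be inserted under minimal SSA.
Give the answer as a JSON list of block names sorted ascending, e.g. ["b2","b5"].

idom tree: b1←b0 b2←b0 b3←b1 b4←b3 b5←b0 b6←b0 b7←b6 b8←b0
Dom∩ at merges:
  b5: preds {b0,b3}: {b0} ∩ {b0,b1,b3} = {b0}; idom=b0
  b6: preds {b2,b3,b4,b5}: {b0,b2} ∩ {b0,b1,b3} ∩ {b0,b1,b3,b4} ∩ {b0,b5} = {b0}; idom=b0
  b8: preds {b5,b7}: {b0,b5} ∩ {b0,b6,b7} = {b0}; idom=b0

DF derivation:
  b5←b0: walk · to b0
  b5←b3: walk b3→b1 to b0
  b6←b2: walk b2 to b0
  b6←b3: walk b3→b1 to b0
  b6←b4: walk b4→b3→b1 to b0
  b6←b5: walk b5 to b0
  b8←b5: walk b5 to b0
  b8←b7: walk b7→b6 to b0
  b0 → ∅
  b1 → {b5,b6}
  b2 → {b6}
  b3 → {b5,b6}
  b4 → {b6}
  b5 → {b6,b8}
  b6 → {b8}
  b7 → {b8}
  b8 → ∅

φ for u: defs {b0,b7}
  DF⁺ = {b8}

Answer: ["b8"]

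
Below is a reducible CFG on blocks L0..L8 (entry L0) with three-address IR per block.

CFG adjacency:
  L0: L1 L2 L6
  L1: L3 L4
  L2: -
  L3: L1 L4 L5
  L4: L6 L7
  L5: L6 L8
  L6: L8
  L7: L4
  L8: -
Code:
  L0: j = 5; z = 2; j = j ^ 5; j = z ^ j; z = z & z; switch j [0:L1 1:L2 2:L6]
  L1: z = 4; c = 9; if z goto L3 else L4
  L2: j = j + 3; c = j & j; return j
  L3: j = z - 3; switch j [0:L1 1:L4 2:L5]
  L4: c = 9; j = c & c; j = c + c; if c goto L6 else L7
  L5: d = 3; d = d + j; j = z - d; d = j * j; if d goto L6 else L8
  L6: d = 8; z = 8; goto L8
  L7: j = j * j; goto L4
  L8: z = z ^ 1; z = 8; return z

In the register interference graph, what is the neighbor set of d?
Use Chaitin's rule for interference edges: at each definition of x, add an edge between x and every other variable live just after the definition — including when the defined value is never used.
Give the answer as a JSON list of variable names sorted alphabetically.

Per-block:
  L0: {j,z} / ∅
  L1: {c,z} / ∅
  L2: {c,j} / {j}
  L3: {j} / {z}
  L4: {c,j} / ∅
  L5: {d,j} / {j,z}
  L6: {d,z} / ∅
  L7: {j} / {j}
  L8: {z} / {z}

Liveness:
  live L0: ∅→{j}
  live L1: ∅→{z}
  live L2: {j}→∅
  live L3: {z}→{j,z}
  live L4: ∅→{j}
  live L5: {j,z}→{z}
  live L6: ∅→{z}
  live L7: {j}→∅
  live L8: {z}→∅

Conflict graph:
  c — {j,z}
  d — {j,z}
  j — {c,d,z}
  z — {c,d,j}

N(d) = ["j", "z"]

Answer: ["j", "z"]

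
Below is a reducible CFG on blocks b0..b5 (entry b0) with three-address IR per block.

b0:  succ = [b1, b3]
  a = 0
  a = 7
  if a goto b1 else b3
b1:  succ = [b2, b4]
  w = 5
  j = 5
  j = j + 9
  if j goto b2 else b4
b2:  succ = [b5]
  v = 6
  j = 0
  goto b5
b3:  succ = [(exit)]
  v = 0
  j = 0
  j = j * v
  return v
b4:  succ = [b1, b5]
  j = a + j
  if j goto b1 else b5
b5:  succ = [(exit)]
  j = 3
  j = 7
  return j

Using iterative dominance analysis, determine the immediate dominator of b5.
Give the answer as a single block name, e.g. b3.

Answer: b1

Working:
idom tree: b1←b0 b2←b1 b3←b0 b4←b1 b5←b1
Dom∩ at merges:
  b1: preds {b0,b4}: {b0} ∩ {b0,b1,b4} = {b0}; idom=b0
  b5: preds {b2,b4}: {b0,b1,b2} ∩ {b0,b1,b4} = {b0,b1}; idom=b1

idom(b5) = b1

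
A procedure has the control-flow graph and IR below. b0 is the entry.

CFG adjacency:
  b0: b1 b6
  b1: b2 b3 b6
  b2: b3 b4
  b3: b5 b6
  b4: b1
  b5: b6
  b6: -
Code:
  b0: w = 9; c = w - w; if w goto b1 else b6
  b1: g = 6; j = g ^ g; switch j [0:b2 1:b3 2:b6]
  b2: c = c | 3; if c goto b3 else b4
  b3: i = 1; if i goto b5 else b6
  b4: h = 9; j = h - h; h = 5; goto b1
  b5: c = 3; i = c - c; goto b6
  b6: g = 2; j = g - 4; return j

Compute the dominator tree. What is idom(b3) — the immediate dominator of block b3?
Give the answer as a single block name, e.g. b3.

Answer: b1

Working:
idom tree: b1←b0 b2←b1 b3←b1 b4←b2 b5←b3 b6←b0
Dom∩ at merges:
  b1: preds {b0,b4}: {b0} ∩ {b0,b1,b2,b4} = {b0}; idom=b0
  b3: preds {b1,b2}: {b0,b1} ∩ {b0,b1,b2} = {b0,b1}; idom=b1
  b6: preds {b0,b1,b3,b5}: {b0} ∩ {b0,b1} ∩ {b0,b1,b3} ∩ {b0,b1,b3,b5} = {b0}; idom=b0

idom(b3) = b1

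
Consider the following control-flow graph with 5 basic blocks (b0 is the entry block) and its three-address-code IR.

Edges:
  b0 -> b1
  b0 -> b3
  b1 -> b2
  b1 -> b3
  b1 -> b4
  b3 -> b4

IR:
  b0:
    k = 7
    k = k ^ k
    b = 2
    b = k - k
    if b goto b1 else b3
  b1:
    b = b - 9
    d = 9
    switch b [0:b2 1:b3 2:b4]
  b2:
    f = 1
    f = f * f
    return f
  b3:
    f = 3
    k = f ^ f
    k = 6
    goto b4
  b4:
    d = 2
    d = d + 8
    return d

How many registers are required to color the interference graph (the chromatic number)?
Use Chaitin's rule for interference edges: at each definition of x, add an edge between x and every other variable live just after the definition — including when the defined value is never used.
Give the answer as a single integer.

Answer: 2

Analysis:
def/use:
  b0: def={b,k} ue=∅
  b1: def={b,d} ue={b}
  b2: def={f} ue=∅
  b3: def={f,k} ue=∅
  b4: def={d} ue=∅

Backward fixpoint:
  b0 li=∅ lo={b}
  b1 li={b} lo=∅
  b2 li=∅ lo=∅
  b3 li=∅ lo=∅
  b4 li=∅ lo=∅

Interference:
  b: {d,k}
  d: {b}
  f: ∅
  k: {b}

Colouring:
  clique {b,d} ⇒ need ≥ 2
  assign b→c0 d→c1 f→c0 k→c1 — no edge inside a register ⇒ χ ≤ 2
  χ = 2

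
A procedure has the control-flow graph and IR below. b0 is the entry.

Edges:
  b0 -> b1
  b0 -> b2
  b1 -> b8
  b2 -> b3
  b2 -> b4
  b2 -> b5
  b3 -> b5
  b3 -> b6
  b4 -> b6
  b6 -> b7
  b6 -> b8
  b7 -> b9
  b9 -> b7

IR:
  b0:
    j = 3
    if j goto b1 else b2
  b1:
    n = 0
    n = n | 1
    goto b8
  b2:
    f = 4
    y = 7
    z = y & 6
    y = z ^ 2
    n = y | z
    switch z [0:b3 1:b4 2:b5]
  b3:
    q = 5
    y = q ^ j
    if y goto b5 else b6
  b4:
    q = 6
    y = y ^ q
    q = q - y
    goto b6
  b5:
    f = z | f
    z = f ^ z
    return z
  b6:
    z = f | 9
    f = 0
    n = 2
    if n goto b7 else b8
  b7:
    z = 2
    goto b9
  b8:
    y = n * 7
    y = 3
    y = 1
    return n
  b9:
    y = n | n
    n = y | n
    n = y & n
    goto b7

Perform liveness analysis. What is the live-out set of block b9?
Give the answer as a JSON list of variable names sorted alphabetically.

def/use:
  b0 def {j} use ∅
  b1 def {n} use ∅
  b2 def {f,n,y,z} use ∅
  b3 def {q,y} use {j}
  b4 def {q,y} use {y}
  b5 def {f,z} use {f,z}
  b6 def {f,n,z} use {f}
  b7 def {z} use ∅
  b8 def {y} use {n}
  b9 def {n,y} use {n}

Live sets:
  b0: in=∅ out={j}
  b1: in=∅ out={n}
  b2: in={j} out={f,j,y,z}
  b3: in={f,j,z} out={f,z}
  b4: in={f,y} out={f}
  b5: in={f,z} out=∅
  b6: in={f} out={n}
  b7: in={n} out={n}
  b8: in={n} out=∅
  b9: in={n} out={n}

live-out(b9) = ["n"]

Answer: ["n"]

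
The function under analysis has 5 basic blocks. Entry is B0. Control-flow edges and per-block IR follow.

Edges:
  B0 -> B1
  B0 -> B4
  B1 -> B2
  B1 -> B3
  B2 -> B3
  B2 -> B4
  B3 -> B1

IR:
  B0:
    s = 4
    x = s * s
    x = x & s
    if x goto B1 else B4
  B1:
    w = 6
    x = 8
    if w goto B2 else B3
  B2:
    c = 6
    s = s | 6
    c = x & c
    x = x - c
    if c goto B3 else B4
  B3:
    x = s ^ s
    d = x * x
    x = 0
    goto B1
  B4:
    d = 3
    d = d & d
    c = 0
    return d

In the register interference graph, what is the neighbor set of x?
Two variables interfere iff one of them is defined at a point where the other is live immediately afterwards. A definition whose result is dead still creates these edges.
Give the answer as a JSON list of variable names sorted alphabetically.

Block summaries:
  B0 def {s,x} use ∅
  B1 def {w,x} use ∅
  B2 def {c,s,x} use {s,x}
  B3 def {d,x} use {s}
  B4 def {c,d} use ∅

Liveness:
  B0: in=∅ out={s}
  B1: in={s} out={s,x}
  B2: in={s,x} out={s}
  B3: in={s} out={s}
  B4: in=∅ out=∅

Conflict graph:
  c — {d,s,x}
  d — {c,s}
  s — {c,d,w,x}
  w — {s,x}
  x — {c,s,w}

N(x) = ["c", "s", "w"]

Answer: ["c", "s", "w"]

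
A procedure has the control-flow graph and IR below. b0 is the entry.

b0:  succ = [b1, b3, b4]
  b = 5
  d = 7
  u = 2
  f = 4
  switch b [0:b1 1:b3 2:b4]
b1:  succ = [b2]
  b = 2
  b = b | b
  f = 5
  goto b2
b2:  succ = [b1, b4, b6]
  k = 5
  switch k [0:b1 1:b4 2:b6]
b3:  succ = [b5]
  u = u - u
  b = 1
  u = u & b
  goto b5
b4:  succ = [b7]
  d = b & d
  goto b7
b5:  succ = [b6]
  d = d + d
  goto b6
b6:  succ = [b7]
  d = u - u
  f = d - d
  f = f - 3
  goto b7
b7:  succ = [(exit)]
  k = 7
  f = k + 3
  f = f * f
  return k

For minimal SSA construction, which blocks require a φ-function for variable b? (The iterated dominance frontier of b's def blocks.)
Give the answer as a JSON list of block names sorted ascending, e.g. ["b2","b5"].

Answer: ["b1", "b4", "b6", "b7"]

Analysis:
idom tree: b1←b0 b2←b1 b3←b0 b4←b0 b5←b3 b6←b0 b7←b0
Join-block Dom:
  b1: preds {b0,b2}: {b0} ∩ {b0,b1,b2} = {b0}; idom=b0
  b4: preds {b0,b2}: {b0} ∩ {b0,b1,b2} = {b0}; idom=b0
  b6: preds {b2,b5}: {b0,b1,b2} ∩ {b0,b3,b5} = {b0}; idom=b0
  b7: preds {b4,b6}: {b0,b4} ∩ {b0,b6} = {b0}; idom=b0

DF derivation:
  join b1 pred b0: · stop@b0
  join b1 pred b2: b2→b1 stop@b0
  join b4 pred b0: · stop@b0
  join b4 pred b2: b2→b1 stop@b0
  join b6 pred b2: b2→b1 stop@b0
  join b6 pred b5: b5→b3 stop@b0
  join b7 pred b4: b4 stop@b0
  join b7 pred b6: b6 stop@b0
  b0: DF=∅
  b1: DF={b1,b4,b6}
  b2: DF={b1,b4,b6}
  b3: DF={b6}
  b4: DF={b7}
  b5: DF={b6}
  b6: DF={b7}
  b7: DF=∅

φ for b: defs {b0,b1,b3}
  DF⁺ = {b1,b4,b6,b7}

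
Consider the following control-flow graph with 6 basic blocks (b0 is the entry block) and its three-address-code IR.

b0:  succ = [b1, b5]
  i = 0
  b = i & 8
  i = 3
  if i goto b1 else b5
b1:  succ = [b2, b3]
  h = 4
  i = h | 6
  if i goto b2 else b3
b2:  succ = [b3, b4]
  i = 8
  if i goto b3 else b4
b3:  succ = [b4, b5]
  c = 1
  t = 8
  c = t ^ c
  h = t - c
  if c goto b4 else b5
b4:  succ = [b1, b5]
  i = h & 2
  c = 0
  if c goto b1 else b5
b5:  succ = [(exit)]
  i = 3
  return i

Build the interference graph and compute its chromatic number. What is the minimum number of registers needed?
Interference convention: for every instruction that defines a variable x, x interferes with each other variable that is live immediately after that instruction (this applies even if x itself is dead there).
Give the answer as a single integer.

Answer: 2

Analysis:
Per-block:
  b0: def={b,i} ue=∅
  b1: def={h,i} ue=∅
  b2: def={i} ue=∅
  b3: def={c,h,t} ue=∅
  b4: def={c,i} ue={h}
  b5: def={i} ue=∅

Liveness:
  b0 li=∅ lo=∅
  b1 li=∅ lo={h}
  b2 li={h} lo={h}
  b3 li=∅ lo={h}
  b4 li={h} lo=∅
  b5 li=∅ lo=∅

Interfere edges:
  b: ∅
  c: {h,t}
  h: {c,i}
  i: {h}
  t: {c}

Colouring:
  {c,h} pairwise interfere (2-clique) ⇒ χ ≥ 2
  assign b→R0 c→R0 h→R1 i→R0 t→R1 — no edge inside a register ⇒ χ ≤ 2
  χ = 2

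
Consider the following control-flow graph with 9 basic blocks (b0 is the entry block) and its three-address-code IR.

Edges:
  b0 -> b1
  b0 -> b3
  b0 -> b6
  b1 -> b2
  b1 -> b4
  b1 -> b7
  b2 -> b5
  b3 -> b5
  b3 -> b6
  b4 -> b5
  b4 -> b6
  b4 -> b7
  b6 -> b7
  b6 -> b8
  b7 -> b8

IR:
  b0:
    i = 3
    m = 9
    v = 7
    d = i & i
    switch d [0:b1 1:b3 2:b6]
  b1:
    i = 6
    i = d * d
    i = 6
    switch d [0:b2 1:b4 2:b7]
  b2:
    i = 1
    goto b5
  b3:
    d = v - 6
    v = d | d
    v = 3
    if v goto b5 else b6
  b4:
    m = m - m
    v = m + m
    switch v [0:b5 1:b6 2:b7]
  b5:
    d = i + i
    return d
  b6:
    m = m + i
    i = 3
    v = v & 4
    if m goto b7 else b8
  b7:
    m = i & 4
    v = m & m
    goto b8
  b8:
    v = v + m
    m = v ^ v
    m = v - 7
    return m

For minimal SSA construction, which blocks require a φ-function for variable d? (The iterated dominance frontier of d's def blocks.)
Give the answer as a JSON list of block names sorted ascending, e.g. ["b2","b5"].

Answer: ["b5", "b6", "b7", "b8"]

Derivation:
idom tree: b1←b0 b2←b1 b3←b0 b4←b1 b5←b0 b6←b0 b7←b0 b8←b0
Dom∩ at merges:
  b5: preds {b2,b3,b4}: {b0,b1,b2} ∩ {b0,b3} ∩ {b0,b1,b4} = {b0}; idom=b0
  b6: preds {b0,b3,b4}: {b0} ∩ {b0,b3} ∩ {b0,b1,b4} = {b0}; idom=b0
  b7: preds {b1,b4,b6}: {b0,b1} ∩ {b0,b1,b4} ∩ {b0,b6} = {b0}; idom=b0
  b8: preds {b6,b7}: {b0,b6} ∩ {b0,b7} = {b0}; idom=b0

DF derivation:
  b5←b2: walk b2→b1 to b0
  b5←b3: walk b3 to b0
  b5←b4: walk b4→b1 to b0
  b6←b0: walk · to b0
  b6←b3: walk b3 to b0
  b6←b4: walk b4→b1 to b0
  b7←b1: walk b1 to b0
  b7←b4: walk b4→b1 to b0
  b7←b6: walk b6 to b0
  b8←b6: walk b6 to b0
  b8←b7: walk b7 to b0
  b0: DF=∅
  b1: DF={b5,b6,b7}
  b2: DF={b5}
  b3: DF={b5,b6}
  b4: DF={b5,b6,b7}
  b5: DF=∅
  b6: DF={b7,b8}
  b7: DF={b8}
  b8: DF=∅

φ for d: defs {b0,b3,b5}
  DF⁺ = {b5,b6,b7,b8}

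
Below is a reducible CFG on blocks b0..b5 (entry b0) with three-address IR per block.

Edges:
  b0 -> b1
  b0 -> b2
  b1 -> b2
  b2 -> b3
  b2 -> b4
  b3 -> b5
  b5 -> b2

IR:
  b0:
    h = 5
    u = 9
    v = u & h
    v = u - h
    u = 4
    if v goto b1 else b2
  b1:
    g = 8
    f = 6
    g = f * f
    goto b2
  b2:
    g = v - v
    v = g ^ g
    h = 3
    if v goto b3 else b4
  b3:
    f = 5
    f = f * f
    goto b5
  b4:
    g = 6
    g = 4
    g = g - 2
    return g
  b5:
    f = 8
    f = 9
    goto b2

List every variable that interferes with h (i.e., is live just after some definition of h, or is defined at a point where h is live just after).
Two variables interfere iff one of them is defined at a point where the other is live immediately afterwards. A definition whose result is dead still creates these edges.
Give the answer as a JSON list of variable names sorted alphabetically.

Per-block:
  b0 def {h,u,v} use ∅
  b1 def {f,g} use ∅
  b2 def {g,h,v} use {v}
  b3 def {f} use ∅
  b4 def {g} use ∅
  b5 def {f} use ∅

Liveness:
  b0: in=∅ out={v}
  b1: in={v} out={v}
  b2: in={v} out={v}
  b3: in={v} out={v}
  b4: in=∅ out=∅
  b5: in={v} out={v}

Interfere edges:
  f — {v}
  g — {v}
  h — {u,v}
  u — {h,v}
  v — {f,g,h,u}

N(h) = ["u", "v"]

Answer: ["u", "v"]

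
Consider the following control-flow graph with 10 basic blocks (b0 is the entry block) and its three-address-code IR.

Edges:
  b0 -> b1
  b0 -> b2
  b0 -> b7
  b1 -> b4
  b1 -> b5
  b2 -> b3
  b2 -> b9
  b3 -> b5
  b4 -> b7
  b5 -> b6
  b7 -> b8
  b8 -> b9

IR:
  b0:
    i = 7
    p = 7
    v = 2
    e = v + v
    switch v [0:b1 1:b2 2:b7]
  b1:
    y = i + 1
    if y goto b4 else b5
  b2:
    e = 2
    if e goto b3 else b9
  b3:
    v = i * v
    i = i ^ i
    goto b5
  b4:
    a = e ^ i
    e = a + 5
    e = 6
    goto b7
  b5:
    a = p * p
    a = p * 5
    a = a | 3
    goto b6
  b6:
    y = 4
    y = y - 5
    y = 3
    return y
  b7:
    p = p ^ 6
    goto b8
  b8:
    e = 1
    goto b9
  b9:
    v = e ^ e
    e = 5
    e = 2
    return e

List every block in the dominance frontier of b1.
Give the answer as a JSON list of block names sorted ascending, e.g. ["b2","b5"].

Answer: ["b5", "b7"]

Working:
idom tree: b1←b0 b2←b0 b3←b2 b4←b1 b5←b0 b6←b5 b7←b0 b8←b7 b9←b0
Dom at joins:
  b5: preds {b1,b3}: {b0,b1} ∩ {b0,b2,b3} = {b0}; idom=b0
  b7: preds {b0,b4}: {b0} ∩ {b0,b1,b4} = {b0}; idom=b0
  b9: preds {b2,b8}: {b0,b2} ∩ {b0,b7,b8} = {b0}; idom=b0

DF derivation:
  b5←b1: walk b1 to b0
  b5←b3: walk b3→b2 to b0
  b7←b0: walk · to b0
  b7←b4: walk b4→b1 to b0
  b9←b2: walk b2 to b0
  b9←b8: walk b8→b7 to b0
  b0: DF=∅
  b1: DF={b5,b7}
  b2: DF={b5,b9}
  b3: DF={b5}
  b4: DF={b7}
  b5: DF=∅
  b6: DF=∅
  b7: DF={b9}
  b8: DF={b9}
  b9: DF=∅

DF(b1) = ["b5", "b7"]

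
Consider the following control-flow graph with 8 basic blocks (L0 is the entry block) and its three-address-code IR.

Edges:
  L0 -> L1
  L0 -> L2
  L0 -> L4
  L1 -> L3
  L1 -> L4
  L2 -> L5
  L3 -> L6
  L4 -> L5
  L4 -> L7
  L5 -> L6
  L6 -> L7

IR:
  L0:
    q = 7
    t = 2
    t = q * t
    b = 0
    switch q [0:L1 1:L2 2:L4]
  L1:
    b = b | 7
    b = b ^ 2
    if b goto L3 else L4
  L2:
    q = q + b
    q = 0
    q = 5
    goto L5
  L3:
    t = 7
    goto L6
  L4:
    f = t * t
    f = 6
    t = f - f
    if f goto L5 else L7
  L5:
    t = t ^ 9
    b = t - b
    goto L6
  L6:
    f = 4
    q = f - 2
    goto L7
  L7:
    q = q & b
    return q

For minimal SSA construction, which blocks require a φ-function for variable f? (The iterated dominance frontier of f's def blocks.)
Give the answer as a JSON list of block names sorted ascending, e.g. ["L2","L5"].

Answer: ["L5", "L6", "L7"]

Working:
idom tree: L1←L0 L2←L0 L3←L1 L4←L0 L5←L0 L6←L0 L7←L0
Dom at joins:
  L4: preds {L0,L1}: {L0} ∩ {L0,L1} = {L0}; idom=L0
  L5: preds {L2,L4}: {L0,L2} ∩ {L0,L4} = {L0}; idom=L0
  L6: preds {L3,L5}: {L0,L1,L3} ∩ {L0,L5} = {L0}; idom=L0
  L7: preds {L4,L6}: {L0,L4} ∩ {L0,L6} = {L0}; idom=L0

DF derivation:
  join L4 pred L0: · stop@L0
  join L4 pred L1: L1 stop@L0
  join L5 pred L2: L2 stop@L0
  join L5 pred L4: L4 stop@L0
  join L6 pred L3: L3→L1 stop@L0
  join L6 pred L5: L5 stop@L0
  join L7 pred L4: L4 stop@L0
  join L7 pred L6: L6 stop@L0
  DF(L0)=∅
  DF(L1)={L4,L6}
  DF(L2)={L5}
  DF(L3)={L6}
  DF(L4)={L5,L7}
  DF(L5)={L6}
  DF(L6)={L7}
  DF(L7)=∅

φ for f: defs {L4,L6}
  DF⁺ = {L5,L6,L7}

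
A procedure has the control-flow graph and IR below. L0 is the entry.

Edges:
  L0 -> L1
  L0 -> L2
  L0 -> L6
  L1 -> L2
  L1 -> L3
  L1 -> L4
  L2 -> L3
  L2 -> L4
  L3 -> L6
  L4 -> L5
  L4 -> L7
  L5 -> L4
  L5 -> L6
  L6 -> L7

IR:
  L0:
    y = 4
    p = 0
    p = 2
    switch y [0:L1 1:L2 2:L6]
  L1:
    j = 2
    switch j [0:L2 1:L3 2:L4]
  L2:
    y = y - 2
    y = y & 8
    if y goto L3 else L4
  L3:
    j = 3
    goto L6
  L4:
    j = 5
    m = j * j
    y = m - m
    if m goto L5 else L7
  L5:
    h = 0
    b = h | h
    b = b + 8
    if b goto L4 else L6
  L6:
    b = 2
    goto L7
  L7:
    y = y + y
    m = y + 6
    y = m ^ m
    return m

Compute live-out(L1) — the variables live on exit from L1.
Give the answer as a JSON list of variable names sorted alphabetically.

def/use:
  L0 def {p,y} use ∅
  L1 def {j} use ∅
  L2 def {y} use {y}
  L3 def {j} use ∅
  L4 def {j,m,y} use ∅
  L5 def {b,h} use ∅
  L6 def {b} use ∅
  L7 def {m,y} use {y}

Live sets:
  L0: in=∅ out={y}
  L1: in={y} out={y}
  L2: in={y} out={y}
  L3: in={y} out={y}
  L4: in=∅ out={y}
  L5: in={y} out={y}
  L6: in={y} out={y}
  L7: in={y} out=∅

live-out(L1) = ["y"]

Answer: ["y"]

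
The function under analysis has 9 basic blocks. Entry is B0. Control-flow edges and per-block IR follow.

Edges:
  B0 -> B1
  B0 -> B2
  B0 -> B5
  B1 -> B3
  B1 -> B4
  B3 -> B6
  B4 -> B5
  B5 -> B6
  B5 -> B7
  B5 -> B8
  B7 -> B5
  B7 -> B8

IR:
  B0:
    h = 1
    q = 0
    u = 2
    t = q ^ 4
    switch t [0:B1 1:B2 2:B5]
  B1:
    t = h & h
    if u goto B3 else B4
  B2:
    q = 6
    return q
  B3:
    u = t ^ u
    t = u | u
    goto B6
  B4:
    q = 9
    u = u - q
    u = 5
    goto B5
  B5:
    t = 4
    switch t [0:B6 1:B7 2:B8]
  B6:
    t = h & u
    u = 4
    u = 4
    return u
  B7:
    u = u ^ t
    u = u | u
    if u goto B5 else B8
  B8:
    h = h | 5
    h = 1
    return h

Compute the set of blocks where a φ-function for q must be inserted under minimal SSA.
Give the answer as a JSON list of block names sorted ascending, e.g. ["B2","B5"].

Answer: ["B5", "B6"]

Derivation:
idom tree: B1←B0 B2←B0 B3←B1 B4←B1 B5←B0 B6←B0 B7←B5 B8←B5
Dom at joins:
  B5: preds {B0,B4,B7}: {B0} ∩ {B0,B1,B4} ∩ {B0,B5,B7} = {B0}; idom=B0
  B6: preds {B3,B5}: {B0,B1,B3} ∩ {B0,B5} = {B0}; idom=B0
  B8: preds {B5,B7}: {B0,B5} ∩ {B0,B5,B7} = {B0,B5}; idom=B5

Frontier:
  join B5 pred B0: · stop@B0
  join B5 pred B4: B4→B1 stop@B0
  join B5 pred B7: B7→B5 stop@B0
  join B6 pred B3: B3→B1 stop@B0
  join B6 pred B5: B5 stop@B0
  join B8 pred B5: · stop@B5
  join B8 pred B7: B7 stop@B5
  B0 → ∅
  B1 → {B5,B6}
  B2 → ∅
  B3 → {B6}
  B4 → {B5}
  B5 → {B5,B6}
  B6 → ∅
  B7 → {B5,B8}
  B8 → ∅

φ for q: defs {B0,B2,B4}
  DF⁺ = {B5,B6}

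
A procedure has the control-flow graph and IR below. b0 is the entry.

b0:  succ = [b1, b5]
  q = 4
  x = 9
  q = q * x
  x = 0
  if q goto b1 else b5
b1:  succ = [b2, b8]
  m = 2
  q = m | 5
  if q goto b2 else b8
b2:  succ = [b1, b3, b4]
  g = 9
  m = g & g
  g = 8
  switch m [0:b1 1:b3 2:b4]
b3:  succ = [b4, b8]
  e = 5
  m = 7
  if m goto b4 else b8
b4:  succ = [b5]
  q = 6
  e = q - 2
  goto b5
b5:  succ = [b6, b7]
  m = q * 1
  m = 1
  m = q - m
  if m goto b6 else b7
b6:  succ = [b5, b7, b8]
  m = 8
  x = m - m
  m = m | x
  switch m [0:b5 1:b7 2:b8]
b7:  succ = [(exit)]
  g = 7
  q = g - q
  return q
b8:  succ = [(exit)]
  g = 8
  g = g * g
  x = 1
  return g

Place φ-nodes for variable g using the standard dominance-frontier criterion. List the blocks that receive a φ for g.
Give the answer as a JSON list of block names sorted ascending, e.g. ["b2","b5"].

Answer: ["b1", "b5", "b8"]

Derivation:
idom tree: b1←b0 b2←b1 b3←b2 b4←b2 b5←b0 b6←b5 b7←b5 b8←b0
Join-block Dom:
  b1: preds {b0,b2}: {b0} ∩ {b0,b1,b2} = {b0}; idom=b0
  b4: preds {b2,b3}: {b0,b1,b2} ∩ {b0,b1,b2,b3} = {b0,b1,b2}; idom=b2
  b5: preds {b0,b4,b6}: {b0} ∩ {b0,b1,b2,b4} ∩ {b0,b5,b6} = {b0}; idom=b0
  b7: preds {b5,b6}: {b0,b5} ∩ {b0,b5,b6} = {b0,b5}; idom=b5
  b8: preds {b1,b3,b6}: {b0,b1} ∩ {b0,b1,b2,b3} ∩ {b0,b5,b6} = {b0}; idom=b0

Frontier:
  b1←b0: walk · to b0
  b1←b2: walk b2→b1 to b0
  b4←b2: walk · to b2
  b4←b3: walk b3 to b2
  b5←b0: walk · to b0
  b5←b4: walk b4→b2→b1 to b0
  b5←b6: walk b6→b5 to b0
  b7←b5: walk · to b5
  b7←b6: walk b6 to b5
  b8←b1: walk b1 to b0
  b8←b3: walk b3→b2→b1 to b0
  b8←b6: walk b6→b5 to b0
  DF(b0)=∅
  DF(b1)={b1,b5,b8}
  DF(b2)={b1,b5,b8}
  DF(b3)={b4,b8}
  DF(b4)={b5}
  DF(b5)={b5,b8}
  DF(b6)={b5,b7,b8}
  DF(b7)=∅
  DF(b8)=∅

φ for g: defs {b2,b7,b8}
  DF⁺ = {b1,b5,b8}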